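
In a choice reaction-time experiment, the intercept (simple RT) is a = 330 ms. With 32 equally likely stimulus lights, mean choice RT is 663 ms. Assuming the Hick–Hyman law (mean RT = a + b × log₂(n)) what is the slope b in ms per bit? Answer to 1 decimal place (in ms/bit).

32 alternatives carry log₂ 32 = 5 bits; the choice cost is 663 − 330 = 333 ms, so b = 333/5 = 66.600 ms/bit.

66.6 ms/bit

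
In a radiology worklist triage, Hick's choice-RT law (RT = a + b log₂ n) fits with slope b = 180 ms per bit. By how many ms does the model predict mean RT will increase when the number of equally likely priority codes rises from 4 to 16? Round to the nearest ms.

ΔRT = (a + b log₂ n₂) − (a + b log₂ n₁) = b·(log₂ n₂ − log₂ n₁).
log₂(16) − log₂(4) = log₂(16/4) = log₂(4) = 2.
ΔRT = 180 × 2.0000 = 360.000 ms.

360 ms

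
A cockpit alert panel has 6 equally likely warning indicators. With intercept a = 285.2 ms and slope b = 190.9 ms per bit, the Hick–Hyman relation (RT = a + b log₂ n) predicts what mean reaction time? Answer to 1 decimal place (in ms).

log₂(6) = 2.5850 bits, so RT = 285.2 + 190.9 × 2.5850 ≈ 778.669 ms.

778.7 ms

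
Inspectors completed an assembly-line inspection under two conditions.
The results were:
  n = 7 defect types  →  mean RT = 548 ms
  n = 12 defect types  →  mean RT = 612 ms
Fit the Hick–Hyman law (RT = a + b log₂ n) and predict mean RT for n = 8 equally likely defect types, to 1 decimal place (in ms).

563.9 ms

Fit slope and intercept:
  b = (612 − 548) / (log₂ 12 − log₂ 7) = 64 / (3.5850 − 2.8074) = 82.304 ms/bit
  a = 548 − 82.304 × 2.8074 = 316.944 ms
Then RT(8) = 316.944 + 82.304 × log₂ 8 = 316.944 + 82.304 × 3 ≈ 563.855 ms.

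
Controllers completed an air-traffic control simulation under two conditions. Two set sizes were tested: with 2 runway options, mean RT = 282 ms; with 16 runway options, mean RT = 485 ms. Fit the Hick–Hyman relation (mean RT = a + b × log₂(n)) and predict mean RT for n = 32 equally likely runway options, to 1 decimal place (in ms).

RT is linear in log₂ n, so two points fix the line:
  b = (485 − 282) / (log₂ 16 − log₂ 2) = 203 / (4 − 1) = 67.667 ms/bit
  a = 282 − 67.667 × 1 = 214.333 ms
Then RT(32) = 214.333 + 67.667 × log₂ 32 = 214.333 + 67.667 × 5 ≈ 552.667 ms.

552.7 ms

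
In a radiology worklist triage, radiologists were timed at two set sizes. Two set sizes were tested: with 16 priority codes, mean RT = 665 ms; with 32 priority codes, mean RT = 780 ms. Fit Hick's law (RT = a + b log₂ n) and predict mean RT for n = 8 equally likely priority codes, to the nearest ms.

RT is linear in log₂ n, so two points fix the line:
  b = (780 − 665) / (log₂ 32 − log₂ 16) = 115 / (5 − 4) = 115 ms/bit
  a = 665 − 115 × 4 = 205 ms
Then RT(8) = 205 + 115 × log₂ 8 = 205 + 115 × 3 ≈ 550.000 ms.

550 ms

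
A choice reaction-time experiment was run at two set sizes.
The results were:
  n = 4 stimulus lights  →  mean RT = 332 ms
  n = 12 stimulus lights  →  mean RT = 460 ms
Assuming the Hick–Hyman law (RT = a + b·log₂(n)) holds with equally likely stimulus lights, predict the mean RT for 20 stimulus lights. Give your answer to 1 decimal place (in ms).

Fit slope and intercept:
  b = (460 − 332) / (log₂ 12 − log₂ 4) = 128 / (3.5850 − 2) = 80.759 ms/bit
  a = 332 − 80.759 × 2 = 170.482 ms
Then RT(20) = 170.482 + 80.759 × log₂ 20 = 170.482 + 80.759 × 4.3219 ≈ 519.517 ms.

519.5 ms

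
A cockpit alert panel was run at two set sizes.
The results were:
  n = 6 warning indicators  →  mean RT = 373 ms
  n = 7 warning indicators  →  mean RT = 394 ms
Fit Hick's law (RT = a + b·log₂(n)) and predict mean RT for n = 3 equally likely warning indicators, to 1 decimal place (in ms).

278.6 ms

RT is linear in log₂ n, so two points fix the line:
  b = (394 − 373) / (log₂ 7 − log₂ 6) = 21 / (2.8074 − 2.5850) = 94.428 ms/bit
  a = 373 − 94.428 × 2.5850 = 128.908 ms
Then RT(3) = 128.908 + 94.428 × log₂ 3 = 128.908 + 94.428 × 1.5850 ≈ 278.572 ms.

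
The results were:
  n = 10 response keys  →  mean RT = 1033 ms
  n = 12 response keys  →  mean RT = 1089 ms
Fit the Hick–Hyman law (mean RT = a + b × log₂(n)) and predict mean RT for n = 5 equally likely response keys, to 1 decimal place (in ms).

820.1 ms

With log₂ n on the abscissa the relation is linear; from the two conditions:
  b = (1089 − 1033) / (log₂ 12 − log₂ 10) = 56 / (3.5850 − 3.3219) = 212.900 ms/bit
  a = 1033 − 212.900 × 3.3219 = 325.762 ms
Then RT(5) = 325.762 + 212.900 × log₂ 5 = 325.762 + 212.900 × 2.3219 ≈ 820.100 ms.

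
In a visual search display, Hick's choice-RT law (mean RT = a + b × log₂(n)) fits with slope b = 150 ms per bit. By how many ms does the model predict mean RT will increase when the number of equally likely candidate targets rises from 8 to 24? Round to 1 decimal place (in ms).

237.7 ms

ΔRT = (a + b log₂ n₂) − (a + b log₂ n₁) = b·(log₂ n₂ − log₂ n₁).
log₂(24) − log₂(8) = 4.5850 − 3 = 1.5850.
ΔRT = 150 × 1.5850 = 237.744 ms.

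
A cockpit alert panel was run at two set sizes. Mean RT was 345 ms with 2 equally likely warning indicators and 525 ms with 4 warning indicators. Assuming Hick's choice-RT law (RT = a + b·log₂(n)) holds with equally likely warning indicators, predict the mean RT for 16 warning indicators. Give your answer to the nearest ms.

885 ms

With log₂ n on the abscissa the relation is linear; from the two conditions:
  b = (525 − 345) / (log₂ 4 − log₂ 2) = 180 / (2 − 1) = 180 ms/bit
  a = 345 − 180 × 1 = 165 ms
Then RT(16) = 165 + 180 × log₂ 16 = 165 + 180 × 4 ≈ 885.000 ms.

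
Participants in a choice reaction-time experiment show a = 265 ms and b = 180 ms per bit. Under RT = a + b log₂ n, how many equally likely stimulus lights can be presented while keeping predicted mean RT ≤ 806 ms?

8

Set 265 + 180·log₂ n ≤ 806 → log₂ n ≤ (806 − 265)/180 = 3.0056.
So n ≤ 2^3.0056 = 8.031; the largest integer n is 8.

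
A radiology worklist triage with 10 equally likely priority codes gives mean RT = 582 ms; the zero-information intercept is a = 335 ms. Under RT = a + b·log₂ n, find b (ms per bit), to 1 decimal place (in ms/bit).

74.4 ms/bit

b = (582 − 335) / log₂(10) = 247 / 3.3219 = 74.354 ms/bit.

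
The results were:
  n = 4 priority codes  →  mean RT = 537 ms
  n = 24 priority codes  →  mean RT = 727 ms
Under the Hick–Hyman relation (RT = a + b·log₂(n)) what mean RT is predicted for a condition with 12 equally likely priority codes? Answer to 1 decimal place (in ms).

RT is linear in log₂ n, so two points fix the line:
  b = (727 − 537) / (log₂ 24 − log₂ 4) = 190 / (4.5850 − 2) = 73.502 ms/bit
  a = 537 − 73.502 × 2 = 389.996 ms
Then RT(12) = 389.996 + 73.502 × log₂ 12 = 389.996 + 73.502 × 3.5850 ≈ 653.498 ms.

653.5 ms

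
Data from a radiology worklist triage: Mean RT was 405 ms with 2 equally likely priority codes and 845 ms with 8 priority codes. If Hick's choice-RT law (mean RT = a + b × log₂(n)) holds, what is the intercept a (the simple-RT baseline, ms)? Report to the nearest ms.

Slope: b = (845 − 405) / (log₂ 8 − log₂ 2) = 440/2.0000 = 220 ms/bit.
a = RT₁ − b·log₂ n₁ = 405 − 220 × 1 = 185.000 ms.

185 ms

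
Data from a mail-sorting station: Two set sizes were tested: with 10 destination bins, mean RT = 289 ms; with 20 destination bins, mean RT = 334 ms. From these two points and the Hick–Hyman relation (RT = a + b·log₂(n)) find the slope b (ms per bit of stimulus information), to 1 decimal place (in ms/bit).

b = (RT₂ − RT₁)/(log₂ n₂ − log₂ n₁) = (334 − 289)/(4.3219 − 3.3219) = 45.000 ms/bit.

45.0 ms/bit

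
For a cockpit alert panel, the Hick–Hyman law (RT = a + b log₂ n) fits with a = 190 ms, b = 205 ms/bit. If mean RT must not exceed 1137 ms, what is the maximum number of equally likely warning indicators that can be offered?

24

Set 190 + 205·log₂ n ≤ 1137 → log₂ n ≤ (1137 − 190)/205 = 4.6195.
So n ≤ 2^4.6195 = 24.582; the largest integer n is 24.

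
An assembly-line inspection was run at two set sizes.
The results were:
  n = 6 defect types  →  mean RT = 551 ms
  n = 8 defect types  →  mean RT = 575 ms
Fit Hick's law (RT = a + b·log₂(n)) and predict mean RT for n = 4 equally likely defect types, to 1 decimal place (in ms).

517.2 ms

Solve the two-equation system in a and b:
  b = (575 − 551) / (log₂ 8 − log₂ 6) = 24 / (3 − 2.5850) = 57.826 ms/bit
  a = 551 − 57.826 × 2.5850 = 401.522 ms
Then RT(4) = 401.522 + 57.826 × log₂ 4 = 401.522 + 57.826 × 2 ≈ 517.174 ms.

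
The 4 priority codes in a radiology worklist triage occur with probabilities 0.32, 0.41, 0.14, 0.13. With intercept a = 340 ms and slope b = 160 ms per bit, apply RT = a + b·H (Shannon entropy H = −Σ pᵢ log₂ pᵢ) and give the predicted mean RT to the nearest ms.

H = 0.32·log₂(1/0.32) + 0.41·log₂(1/0.41) + 0.14·log₂(1/0.14) + 0.13·log₂(1/0.13) = 1.8332 bits.
RT = 340 + 160 × 1.8332 = 633.31 ms.

633 ms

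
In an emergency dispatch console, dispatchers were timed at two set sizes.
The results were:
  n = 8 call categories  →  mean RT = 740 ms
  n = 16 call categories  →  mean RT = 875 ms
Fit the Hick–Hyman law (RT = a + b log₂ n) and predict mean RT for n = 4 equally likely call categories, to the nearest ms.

605 ms

Fit slope and intercept:
  b = (875 − 740) / (log₂ 16 − log₂ 8) = 135 / (4 − 3) = 135 ms/bit
  a = 740 − 135 × 3 = 335 ms
Then RT(4) = 335 + 135 × log₂ 4 = 335 + 135 × 2 ≈ 605.000 ms.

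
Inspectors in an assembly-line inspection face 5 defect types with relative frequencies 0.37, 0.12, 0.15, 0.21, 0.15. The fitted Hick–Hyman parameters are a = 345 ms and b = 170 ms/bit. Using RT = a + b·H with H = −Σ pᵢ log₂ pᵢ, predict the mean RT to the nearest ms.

H = 0.37·log₂(1/0.37) + 0.12·log₂(1/0.12) + 0.15·log₂(1/0.15) + 0.21·log₂(1/0.21) + 0.15·log₂(1/0.15) = 2.1917 bits.
RT = 345 + 170 × 2.1917 = 717.59 ms.

718 ms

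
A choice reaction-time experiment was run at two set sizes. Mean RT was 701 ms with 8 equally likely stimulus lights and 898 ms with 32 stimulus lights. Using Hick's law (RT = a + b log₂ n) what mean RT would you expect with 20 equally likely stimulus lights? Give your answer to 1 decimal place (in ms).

Solve the two-equation system in a and b:
  b = (898 − 701) / (log₂ 32 − log₂ 8) = 197 / (5 − 3) = 98.500 ms/bit
  a = 701 − 98.500 × 3 = 405.500 ms
Then RT(20) = 405.500 + 98.500 × log₂ 20 = 405.500 + 98.500 × 4.3219 ≈ 831.210 ms.

831.2 ms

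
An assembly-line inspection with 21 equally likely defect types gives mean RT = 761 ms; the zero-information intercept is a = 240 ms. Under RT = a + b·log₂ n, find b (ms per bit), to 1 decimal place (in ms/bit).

21 alternatives carry log₂ 21 = 4.3923 bits; the choice cost is 761 − 240 = 521 ms, so b = 521/4.3923 = 118.616 ms/bit.

118.6 ms/bit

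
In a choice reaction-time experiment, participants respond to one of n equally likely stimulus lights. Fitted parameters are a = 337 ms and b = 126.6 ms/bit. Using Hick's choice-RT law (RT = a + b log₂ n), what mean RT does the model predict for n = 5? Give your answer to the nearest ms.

631 ms

log₂(5) = 2.3219 bits, so RT = 337 + 126.6 × 2.3219 ≈ 630.956 ms.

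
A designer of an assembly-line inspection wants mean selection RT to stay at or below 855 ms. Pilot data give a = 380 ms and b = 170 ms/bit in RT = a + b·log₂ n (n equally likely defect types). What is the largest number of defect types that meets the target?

6

170·log₂ n ≤ 855 − 380 = 475, giving log₂ n ≤ 2.7941 and n ≤ 6.936. The largest whole number is 6.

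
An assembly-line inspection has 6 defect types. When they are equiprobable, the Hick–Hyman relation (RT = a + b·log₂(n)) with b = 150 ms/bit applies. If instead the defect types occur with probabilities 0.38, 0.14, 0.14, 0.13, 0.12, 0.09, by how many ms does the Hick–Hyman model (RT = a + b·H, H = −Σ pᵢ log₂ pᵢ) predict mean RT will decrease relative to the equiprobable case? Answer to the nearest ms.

30 ms

The RT saving is b·ΔH. Equiprobable H₀ = log₂(6) = 2.5850 bits; with the given probabilities H = 2.3870 bits.
b·(H₀ − H) = 150 × (2.5850 − 2.3870) = 29.69 ms.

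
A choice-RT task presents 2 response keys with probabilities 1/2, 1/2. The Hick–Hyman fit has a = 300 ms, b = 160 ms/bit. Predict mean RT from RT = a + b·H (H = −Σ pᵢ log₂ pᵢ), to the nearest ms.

460 ms

H = −Σ pᵢ log₂ pᵢ = 0.5·1 + 0.5·1 = 1.000 bits.
RT = 300 + 160 × 1.000 = 460.00 ms.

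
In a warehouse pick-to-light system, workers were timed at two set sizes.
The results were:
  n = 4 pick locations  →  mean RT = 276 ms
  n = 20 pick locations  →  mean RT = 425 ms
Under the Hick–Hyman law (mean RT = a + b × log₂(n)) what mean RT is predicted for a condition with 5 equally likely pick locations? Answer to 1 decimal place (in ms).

296.7 ms

Solve the two-equation system in a and b:
  b = (425 − 276) / (log₂ 20 − log₂ 4) = 149 / (4.3219 − 2) = 64.171 ms/bit
  a = 276 − 64.171 × 2 = 147.658 ms
Then RT(5) = 147.658 + 64.171 × log₂ 5 = 147.658 + 64.171 × 2.3219 ≈ 296.658 ms.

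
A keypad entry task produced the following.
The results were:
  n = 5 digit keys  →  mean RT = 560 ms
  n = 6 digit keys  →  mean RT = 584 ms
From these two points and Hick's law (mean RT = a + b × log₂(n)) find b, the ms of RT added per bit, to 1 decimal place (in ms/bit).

b = (RT₂ − RT₁)/(log₂ n₂ − log₂ n₁) = (584 − 560)/(2.5850 − 2.3219) = 91.243 ms/bit.

91.2 ms/bit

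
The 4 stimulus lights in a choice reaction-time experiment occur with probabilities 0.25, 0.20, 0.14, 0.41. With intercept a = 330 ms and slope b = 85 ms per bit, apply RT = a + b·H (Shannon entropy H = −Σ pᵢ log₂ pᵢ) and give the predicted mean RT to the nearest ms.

H = 0.25·log₂(1/0.25) + 0.20·log₂(1/0.20) + 0.14·log₂(1/0.14) + 0.41·log₂(1/0.41) = 1.8889 bits.
RT = 330 + 85 × 1.8889 = 490.55 ms.

491 ms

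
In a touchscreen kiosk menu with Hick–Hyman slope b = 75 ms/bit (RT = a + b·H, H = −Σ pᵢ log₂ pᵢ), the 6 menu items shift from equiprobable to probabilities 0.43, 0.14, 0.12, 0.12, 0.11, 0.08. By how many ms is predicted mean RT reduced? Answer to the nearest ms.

22 ms

Equiprobable entropy H₀ = log₂ 6 = 2.5850 bits.
Skewed entropy H = −Σ pᵢ log₂ pᵢ = 2.2966 bits.
ΔRT = b·(H₀ − H) = 75 × 0.2884 = 21.63 ms.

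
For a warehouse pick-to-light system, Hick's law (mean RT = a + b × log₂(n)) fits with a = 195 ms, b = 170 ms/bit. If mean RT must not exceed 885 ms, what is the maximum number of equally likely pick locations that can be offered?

170·log₂ n ≤ 885 − 195 = 690, giving log₂ n ≤ 4.0588 and n ≤ 16.666. The largest whole number is 16.

16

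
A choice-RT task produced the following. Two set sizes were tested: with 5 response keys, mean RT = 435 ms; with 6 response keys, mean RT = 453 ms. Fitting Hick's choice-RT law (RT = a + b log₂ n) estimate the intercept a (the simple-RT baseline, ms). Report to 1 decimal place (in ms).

276.1 ms

The slope on a log₂ axis is (453 − 435) / (2.5850 − 2.3219) = 68.432 ms/bit.
a = RT₁ − b·log₂ n₁ = 435 − 68.432 × 2.3219 = 276.106 ms.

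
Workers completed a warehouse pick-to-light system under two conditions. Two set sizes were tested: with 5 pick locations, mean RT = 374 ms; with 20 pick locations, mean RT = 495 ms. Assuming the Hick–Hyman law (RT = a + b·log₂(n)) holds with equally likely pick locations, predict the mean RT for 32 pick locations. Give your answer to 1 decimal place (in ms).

RT is linear in log₂ n, so two points fix the line:
  b = (495 − 374) / (log₂ 20 − log₂ 5) = 121 / (4.3219 − 2.3219) = 60.500 ms/bit
  a = 374 − 60.500 × 2.3219 = 233.523 ms
Then RT(32) = 233.523 + 60.500 × log₂ 32 = 233.523 + 60.500 × 5 ≈ 536.023 ms.

536.0 ms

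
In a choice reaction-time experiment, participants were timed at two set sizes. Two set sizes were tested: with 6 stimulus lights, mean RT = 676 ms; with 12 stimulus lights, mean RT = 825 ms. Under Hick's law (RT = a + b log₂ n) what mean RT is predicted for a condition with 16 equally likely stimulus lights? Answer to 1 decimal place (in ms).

RT is linear in log₂ n, so two points fix the line:
  b = (825 − 676) / (log₂ 12 − log₂ 6) = 149 / (3.5850 − 2.5850) = 149.000 ms/bit
  a = 676 − 149.000 × 2.5850 = 290.841 ms
Then RT(16) = 290.841 + 149.000 × log₂ 16 = 290.841 + 149.000 × 4 ≈ 886.841 ms.

886.8 ms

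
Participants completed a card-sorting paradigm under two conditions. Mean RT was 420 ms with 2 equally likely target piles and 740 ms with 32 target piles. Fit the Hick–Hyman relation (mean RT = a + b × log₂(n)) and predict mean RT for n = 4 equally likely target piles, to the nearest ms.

500 ms

RT is linear in log₂ n, so two points fix the line:
  b = (740 − 420) / (log₂ 32 − log₂ 2) = 320 / (5 − 1) = 80 ms/bit
  a = 420 − 80 × 1 = 340 ms
Then RT(4) = 340 + 80 × log₂ 4 = 340 + 80 × 2 ≈ 500.000 ms.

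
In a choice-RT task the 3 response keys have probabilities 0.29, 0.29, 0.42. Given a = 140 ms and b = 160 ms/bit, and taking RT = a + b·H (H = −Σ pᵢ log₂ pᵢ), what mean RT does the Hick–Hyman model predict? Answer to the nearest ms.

H = 0.29·log₂(1/0.29) + 0.29·log₂(1/0.29) + 0.42·log₂(1/0.42) = 1.5615 bits.
RT = 140 + 160 × 1.5615 = 389.83 ms.

390 ms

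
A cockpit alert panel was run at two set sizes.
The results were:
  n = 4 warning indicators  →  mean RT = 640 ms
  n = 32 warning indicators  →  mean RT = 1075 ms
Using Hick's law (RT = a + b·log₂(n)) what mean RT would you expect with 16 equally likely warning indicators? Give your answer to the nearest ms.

930 ms

RT is linear in log₂ n, so two points fix the line:
  b = (1075 − 640) / (log₂ 32 − log₂ 4) = 435 / (5 − 2) = 145 ms/bit
  a = 640 − 145 × 2 = 350 ms
Then RT(16) = 350 + 145 × log₂ 16 = 350 + 145 × 4 ≈ 930.000 ms.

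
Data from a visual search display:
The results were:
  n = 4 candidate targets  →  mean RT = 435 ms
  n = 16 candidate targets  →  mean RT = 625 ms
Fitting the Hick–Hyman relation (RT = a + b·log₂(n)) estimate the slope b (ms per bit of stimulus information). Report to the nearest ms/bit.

The slope on a log₂ axis is (625 − 435) / (4 − 2) = 95 ms/bit.

95 ms/bit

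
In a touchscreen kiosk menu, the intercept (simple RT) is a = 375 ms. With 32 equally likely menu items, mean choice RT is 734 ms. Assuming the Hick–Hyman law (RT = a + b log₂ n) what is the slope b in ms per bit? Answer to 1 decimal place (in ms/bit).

71.8 ms/bit

32 alternatives carry log₂ 32 = 5 bits; the choice cost is 734 − 375 = 359 ms, so b = 359/5 = 71.800 ms/bit.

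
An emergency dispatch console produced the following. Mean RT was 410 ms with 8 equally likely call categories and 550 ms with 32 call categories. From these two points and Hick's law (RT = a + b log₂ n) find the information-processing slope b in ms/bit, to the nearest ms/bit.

The slope on a log₂ axis is (550 − 410) / (5 − 3) = 70 ms/bit.

70 ms/bit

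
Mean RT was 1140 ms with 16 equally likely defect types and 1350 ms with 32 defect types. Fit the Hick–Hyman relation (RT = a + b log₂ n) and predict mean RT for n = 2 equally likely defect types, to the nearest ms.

510 ms

With log₂ n on the abscissa the relation is linear; from the two conditions:
  b = (1350 − 1140) / (log₂ 32 − log₂ 16) = 210 / (5 − 4) = 210 ms/bit
  a = 1140 − 210 × 4 = 300 ms
Then RT(2) = 300 + 210 × log₂ 2 = 300 + 210 × 1 ≈ 510.000 ms.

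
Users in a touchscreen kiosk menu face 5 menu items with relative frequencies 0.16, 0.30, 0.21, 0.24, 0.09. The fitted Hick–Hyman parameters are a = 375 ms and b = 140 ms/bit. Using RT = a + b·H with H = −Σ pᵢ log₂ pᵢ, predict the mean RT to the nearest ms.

686 ms

H = 0.16·log₂(1/0.16) + 0.30·log₂(1/0.30) + 0.21·log₂(1/0.21) + 0.24·log₂(1/0.24) + 0.09·log₂(1/0.09) = 2.2237 bits.
RT = 375 + 140 × 2.2237 = 686.32 ms.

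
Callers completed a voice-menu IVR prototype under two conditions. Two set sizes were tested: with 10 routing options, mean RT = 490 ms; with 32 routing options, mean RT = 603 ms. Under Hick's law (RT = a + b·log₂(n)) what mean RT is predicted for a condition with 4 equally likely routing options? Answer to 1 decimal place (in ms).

Solve the two-equation system in a and b:
  b = (603 − 490) / (log₂ 32 − log₂ 10) = 113 / (5 − 3.3219) = 67.339 ms/bit
  a = 490 − 67.339 × 3.3219 = 266.304 ms
Then RT(4) = 266.304 + 67.339 × log₂ 4 = 266.304 + 67.339 × 2 ≈ 400.982 ms.

401.0 ms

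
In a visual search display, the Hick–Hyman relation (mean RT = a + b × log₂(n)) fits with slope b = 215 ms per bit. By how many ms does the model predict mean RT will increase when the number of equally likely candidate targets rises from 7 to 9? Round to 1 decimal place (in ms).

The intercept a cancels: ΔRT = b·(log₂ n₂ − log₂ n₁) = b·log₂(n₂/n₁).
log₂(9) − log₂(7) = 3.1699 − 2.8074 = 0.3626.
ΔRT = 215 × 0.3626 = 77.953 ms.

78.0 ms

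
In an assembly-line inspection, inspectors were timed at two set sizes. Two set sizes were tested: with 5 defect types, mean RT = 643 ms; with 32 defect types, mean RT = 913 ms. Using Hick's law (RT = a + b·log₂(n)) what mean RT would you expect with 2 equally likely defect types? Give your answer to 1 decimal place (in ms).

509.7 ms

Fit slope and intercept:
  b = (913 − 643) / (log₂ 32 − log₂ 5) = 270 / (5 − 2.3219) = 100.819 ms/bit
  a = 643 − 100.819 × 2.3219 = 408.906 ms
Then RT(2) = 408.906 + 100.819 × log₂ 2 = 408.906 + 100.819 × 1 ≈ 509.725 ms.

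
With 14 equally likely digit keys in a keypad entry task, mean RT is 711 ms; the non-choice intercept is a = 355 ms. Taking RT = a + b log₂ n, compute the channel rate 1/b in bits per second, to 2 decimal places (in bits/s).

10.69 bits/s

b = (711 − 355)/log₂ 14 = 356/3.8074 = 93.503 ms per bit = 0.09350 s/bit; the reciprocal is 10.695 bits/s.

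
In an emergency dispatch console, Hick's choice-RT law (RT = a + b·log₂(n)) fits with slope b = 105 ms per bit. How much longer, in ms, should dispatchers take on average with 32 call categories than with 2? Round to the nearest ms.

ΔRT = (a + b log₂ n₂) − (a + b log₂ n₁) = b·(log₂ n₂ − log₂ n₁).
log₂(32) − log₂(2) = log₂(32/2) = log₂(16) = 4.
ΔRT = 105 × 4.0000 = 420.000 ms.

420 ms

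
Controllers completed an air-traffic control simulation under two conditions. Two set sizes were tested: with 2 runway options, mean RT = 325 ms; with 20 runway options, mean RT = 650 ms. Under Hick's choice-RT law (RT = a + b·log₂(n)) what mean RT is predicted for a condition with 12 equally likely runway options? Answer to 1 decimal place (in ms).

With log₂ n on the abscissa the relation is linear; from the two conditions:
  b = (650 − 325) / (log₂ 20 − log₂ 2) = 325 / (4.3219 − 1) = 97.835 ms/bit
  a = 325 − 97.835 × 1 = 227.165 ms
Then RT(12) = 227.165 + 97.835 × log₂ 12 = 227.165 + 97.835 × 3.5850 ≈ 577.899 ms.

577.9 ms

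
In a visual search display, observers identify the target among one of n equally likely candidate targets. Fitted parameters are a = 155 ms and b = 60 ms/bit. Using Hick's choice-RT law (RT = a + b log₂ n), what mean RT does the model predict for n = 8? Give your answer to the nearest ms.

log₂(8) = 3 bits, so RT = 155 + 60 × 3 ≈ 335.000 ms.

335 ms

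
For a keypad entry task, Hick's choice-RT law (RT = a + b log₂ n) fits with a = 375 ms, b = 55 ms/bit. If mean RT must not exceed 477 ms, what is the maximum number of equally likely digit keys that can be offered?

3

55·log₂ n ≤ 477 − 375 = 102, giving log₂ n ≤ 1.8545 and n ≤ 3.616. The largest whole number is 3.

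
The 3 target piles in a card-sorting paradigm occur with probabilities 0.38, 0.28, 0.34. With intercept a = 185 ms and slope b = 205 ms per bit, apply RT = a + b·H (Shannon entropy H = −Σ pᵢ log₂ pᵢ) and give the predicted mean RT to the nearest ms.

Entropy contributions −pᵢ log₂ pᵢ: 0.5305, 0.5142, 0.5292; sum H = 1.5738 bits.
RT = a + bH = 185 + 205·1.5738 = 507.64 ms.

508 ms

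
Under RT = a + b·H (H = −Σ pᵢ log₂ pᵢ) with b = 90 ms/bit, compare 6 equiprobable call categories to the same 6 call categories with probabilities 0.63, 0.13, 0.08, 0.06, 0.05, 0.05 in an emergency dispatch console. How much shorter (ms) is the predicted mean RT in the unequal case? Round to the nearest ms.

73 ms

The RT saving is b·ΔH. Equiprobable H₀ = log₂(6) = 2.5850 bits; with the given probabilities H = 1.7698 bits.
b·(H₀ − H) = 90 × (2.5850 − 1.7698) = 73.36 ms.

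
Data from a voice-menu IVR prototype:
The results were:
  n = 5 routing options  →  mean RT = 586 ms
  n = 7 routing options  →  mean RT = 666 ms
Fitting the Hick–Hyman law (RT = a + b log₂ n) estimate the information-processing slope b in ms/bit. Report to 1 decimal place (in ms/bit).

The slope on a log₂ axis is (666 − 586) / (2.8074 − 2.3219) = 164.803 ms/bit.

164.8 ms/bit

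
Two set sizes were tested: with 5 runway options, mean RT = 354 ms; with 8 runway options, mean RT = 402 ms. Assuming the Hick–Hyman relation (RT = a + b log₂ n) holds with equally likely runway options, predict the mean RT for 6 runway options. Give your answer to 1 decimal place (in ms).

372.6 ms

RT is linear in log₂ n, so two points fix the line:
  b = (402 − 354) / (log₂ 8 − log₂ 5) = 48 / (3 − 2.3219) = 70.789 ms/bit
  a = 354 − 70.789 × 2.3219 = 189.633 ms
Then RT(6) = 189.633 + 70.789 × log₂ 6 = 189.633 + 70.789 × 2.5850 ≈ 372.620 ms.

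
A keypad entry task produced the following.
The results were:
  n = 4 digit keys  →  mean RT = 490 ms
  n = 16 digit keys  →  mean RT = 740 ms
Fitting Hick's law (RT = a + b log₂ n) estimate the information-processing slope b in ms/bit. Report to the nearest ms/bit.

125 ms/bit

Slope: b = (740 − 490) / (log₂ 16 − log₂ 4) = 250/2.0000 = 125 ms/bit.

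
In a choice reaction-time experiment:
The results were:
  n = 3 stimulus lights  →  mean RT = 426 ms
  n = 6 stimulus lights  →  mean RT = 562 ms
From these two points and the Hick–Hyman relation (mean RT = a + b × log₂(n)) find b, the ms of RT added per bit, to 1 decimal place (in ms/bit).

The slope on a log₂ axis is (562 − 426) / (2.5850 − 1.5850) = 136.000 ms/bit.

136.0 ms/bit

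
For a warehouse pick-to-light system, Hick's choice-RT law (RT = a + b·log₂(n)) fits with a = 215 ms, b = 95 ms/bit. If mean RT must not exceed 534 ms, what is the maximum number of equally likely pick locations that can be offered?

10

Set 215 + 95·log₂ n ≤ 534 → log₂ n ≤ (534 − 215)/95 = 3.3579.
So n ≤ 2^3.3579 = 10.252; the largest integer n is 10.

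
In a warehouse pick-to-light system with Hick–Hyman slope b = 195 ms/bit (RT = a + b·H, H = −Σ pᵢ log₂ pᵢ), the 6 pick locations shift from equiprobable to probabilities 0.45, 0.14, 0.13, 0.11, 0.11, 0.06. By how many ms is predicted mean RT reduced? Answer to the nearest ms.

67 ms

The RT saving is b·ΔH. Equiprobable H₀ = log₂(6) = 2.5850 bits; with the given probabilities H = 2.2423 bits.
b·(H₀ − H) = 195 × (2.5850 − 2.2423) = 66.83 ms.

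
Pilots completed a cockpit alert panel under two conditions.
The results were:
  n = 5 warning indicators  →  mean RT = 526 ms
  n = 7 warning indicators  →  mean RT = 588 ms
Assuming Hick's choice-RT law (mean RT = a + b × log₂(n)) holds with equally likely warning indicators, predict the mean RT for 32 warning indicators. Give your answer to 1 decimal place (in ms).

868.1 ms

With log₂ n on the abscissa the relation is linear; from the two conditions:
  b = (588 − 526) / (log₂ 7 − log₂ 5) = 62 / (2.8074 − 2.3219) = 127.723 ms/bit
  a = 526 − 127.723 × 2.3219 = 229.437 ms
Then RT(32) = 229.437 + 127.723 × log₂ 32 = 229.437 + 127.723 × 5 ≈ 868.050 ms.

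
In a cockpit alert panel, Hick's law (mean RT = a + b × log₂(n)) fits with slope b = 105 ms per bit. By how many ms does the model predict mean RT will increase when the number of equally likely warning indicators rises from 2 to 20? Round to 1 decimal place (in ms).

348.8 ms

Only the slope matters, since a is common to both: ΔRT = b·log₂(n₂/n₁).
log₂(20) − log₂(2) = 4.3219 − 1 = 3.3219.
ΔRT = 105 × 3.3219 = 348.802 ms.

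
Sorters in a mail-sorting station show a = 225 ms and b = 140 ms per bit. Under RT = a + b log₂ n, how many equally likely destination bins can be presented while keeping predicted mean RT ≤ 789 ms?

16

Information budget: (789 − 225)/140 = 4.0286 bits, so n ≤ 2^4.0286 = 16.320 → at most 16.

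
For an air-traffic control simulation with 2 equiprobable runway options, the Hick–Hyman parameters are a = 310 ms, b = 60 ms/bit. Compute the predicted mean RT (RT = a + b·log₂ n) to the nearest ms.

log₂(2) = 1 bits, so RT = 310 + 60 × 1 ≈ 370.000 ms.

370 ms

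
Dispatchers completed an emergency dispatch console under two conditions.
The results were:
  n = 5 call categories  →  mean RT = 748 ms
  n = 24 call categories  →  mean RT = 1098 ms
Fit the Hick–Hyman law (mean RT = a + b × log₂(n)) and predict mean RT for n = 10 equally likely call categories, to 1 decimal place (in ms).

902.7 ms

RT is linear in log₂ n, so two points fix the line:
  b = (1098 − 748) / (log₂ 24 − log₂ 5) = 350 / (4.5850 − 2.3219) = 154.660 ms/bit
  a = 748 − 154.660 × 2.3219 = 388.892 ms
Then RT(10) = 388.892 + 154.660 × log₂ 10 = 388.892 + 154.660 × 3.3219 ≈ 902.660 ms.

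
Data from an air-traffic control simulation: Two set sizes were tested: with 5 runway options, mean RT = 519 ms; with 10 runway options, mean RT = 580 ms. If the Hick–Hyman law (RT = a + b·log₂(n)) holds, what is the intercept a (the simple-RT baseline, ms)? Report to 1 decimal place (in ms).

The slope on a log₂ axis is (580 − 519) / (3.3219 − 2.3219) = 61.000 ms/bit.
Intercept: a = 519 − 61.000·log₂(5) = 377.362 ms.

377.4 ms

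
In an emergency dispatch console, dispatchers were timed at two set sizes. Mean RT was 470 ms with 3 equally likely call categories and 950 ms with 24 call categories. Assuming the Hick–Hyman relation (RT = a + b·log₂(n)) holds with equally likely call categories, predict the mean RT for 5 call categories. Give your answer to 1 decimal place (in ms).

587.9 ms

Solve the two-equation system in a and b:
  b = (950 − 470) / (log₂ 24 − log₂ 3) = 480 / (4.5850 − 1.5850) = 160.000 ms/bit
  a = 470 − 160.000 × 1.5850 = 216.406 ms
Then RT(5) = 216.406 + 160.000 × log₂ 5 = 216.406 + 160.000 × 2.3219 ≈ 587.914 ms.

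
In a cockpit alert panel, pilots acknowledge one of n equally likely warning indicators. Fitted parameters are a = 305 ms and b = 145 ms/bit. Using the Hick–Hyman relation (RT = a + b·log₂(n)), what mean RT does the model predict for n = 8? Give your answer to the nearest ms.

740 ms

log₂(8) = 3 bits, so RT = 305 + 145 × 3 ≈ 740.000 ms.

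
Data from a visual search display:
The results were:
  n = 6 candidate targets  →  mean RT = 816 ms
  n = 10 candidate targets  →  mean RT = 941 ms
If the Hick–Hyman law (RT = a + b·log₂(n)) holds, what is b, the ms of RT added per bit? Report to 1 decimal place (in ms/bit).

169.6 ms/bit

Slope: b = (941 − 816) / (log₂ 10 − log₂ 6) = 125/0.7370 = 169.614 ms/bit.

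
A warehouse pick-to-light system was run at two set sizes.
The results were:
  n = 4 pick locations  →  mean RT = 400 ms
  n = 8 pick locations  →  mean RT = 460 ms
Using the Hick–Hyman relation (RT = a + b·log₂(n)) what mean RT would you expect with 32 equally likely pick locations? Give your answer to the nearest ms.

580 ms

Solve the two-equation system in a and b:
  b = (460 − 400) / (log₂ 8 − log₂ 4) = 60 / (3 − 2) = 60 ms/bit
  a = 400 − 60 × 2 = 280 ms
Then RT(32) = 280 + 60 × log₂ 32 = 280 + 60 × 5 ≈ 580.000 ms.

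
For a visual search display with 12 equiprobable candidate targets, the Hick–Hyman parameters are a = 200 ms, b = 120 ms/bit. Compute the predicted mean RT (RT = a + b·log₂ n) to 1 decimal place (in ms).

630.2 ms

log₂(12) = 3.5850 bits, so RT = 200 + 120 × 3.5850 ≈ 630.196 ms.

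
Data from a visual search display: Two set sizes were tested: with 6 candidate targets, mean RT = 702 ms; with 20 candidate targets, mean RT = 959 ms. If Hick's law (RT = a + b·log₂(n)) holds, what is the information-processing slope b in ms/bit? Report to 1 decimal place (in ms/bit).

148.0 ms/bit

Slope: b = (959 − 702) / (log₂ 20 − log₂ 6) = 257/1.7370 = 147.959 ms/bit.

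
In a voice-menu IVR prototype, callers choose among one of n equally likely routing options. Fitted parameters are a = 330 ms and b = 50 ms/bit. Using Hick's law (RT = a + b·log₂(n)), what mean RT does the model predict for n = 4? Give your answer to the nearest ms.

log₂(4) = 2 bits, so RT = 330 + 50 × 2 ≈ 430.000 ms.

430 ms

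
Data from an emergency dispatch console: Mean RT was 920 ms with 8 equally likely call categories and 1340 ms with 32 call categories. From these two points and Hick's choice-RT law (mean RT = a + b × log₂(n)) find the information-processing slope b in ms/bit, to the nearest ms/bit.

The slope on a log₂ axis is (1340 − 920) / (5 − 3) = 210 ms/bit.

210 ms/bit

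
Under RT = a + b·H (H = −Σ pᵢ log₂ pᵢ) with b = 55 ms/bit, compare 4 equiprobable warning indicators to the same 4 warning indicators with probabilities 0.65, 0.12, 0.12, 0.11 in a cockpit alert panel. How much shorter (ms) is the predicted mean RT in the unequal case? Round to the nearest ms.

28 ms

Equiprobable entropy H₀ = log₂ 4 = 2.0000 bits.
Skewed entropy H = −Σ pᵢ log₂ pᵢ = 1.4884 bits.
ΔRT = b·(H₀ − H) = 55 × 0.5116 = 28.14 ms.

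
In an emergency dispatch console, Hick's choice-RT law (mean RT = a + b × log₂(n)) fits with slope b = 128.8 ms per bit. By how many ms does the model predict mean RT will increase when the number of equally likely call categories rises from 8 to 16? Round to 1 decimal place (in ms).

128.8 ms

Only the slope matters, since a is common to both: ΔRT = b·log₂(n₂/n₁).
log₂(16) − log₂(8) = log₂(16/8) = log₂(2) = 1.
ΔRT = 128.8 × 1.0000 = 128.800 ms.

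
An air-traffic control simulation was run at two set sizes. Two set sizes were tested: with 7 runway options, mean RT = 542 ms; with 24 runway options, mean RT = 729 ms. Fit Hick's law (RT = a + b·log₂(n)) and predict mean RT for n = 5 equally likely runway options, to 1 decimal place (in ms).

490.9 ms

Solve the two-equation system in a and b:
  b = (729 − 542) / (log₂ 24 − log₂ 7) = 187 / (4.5850 − 2.8074) = 105.198 ms/bit
  a = 542 − 105.198 × 2.8074 = 246.673 ms
Then RT(5) = 246.673 + 105.198 × log₂ 5 = 246.673 + 105.198 × 2.3219 ≈ 490.934 ms.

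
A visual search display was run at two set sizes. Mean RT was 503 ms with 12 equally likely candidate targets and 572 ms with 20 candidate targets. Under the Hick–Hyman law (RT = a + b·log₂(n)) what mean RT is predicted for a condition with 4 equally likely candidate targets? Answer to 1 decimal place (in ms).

354.6 ms

RT is linear in log₂ n, so two points fix the line:
  b = (572 − 503) / (log₂ 20 − log₂ 12) = 69 / (4.3219 − 3.5850) = 93.627 ms/bit
  a = 503 − 93.627 × 3.5850 = 167.350 ms
Then RT(4) = 167.350 + 93.627 × log₂ 4 = 167.350 + 93.627 × 2 ≈ 354.604 ms.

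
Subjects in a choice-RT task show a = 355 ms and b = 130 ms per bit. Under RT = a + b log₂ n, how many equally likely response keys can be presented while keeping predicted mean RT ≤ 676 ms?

130·log₂ n ≤ 676 − 355 = 321, giving log₂ n ≤ 2.4692 and n ≤ 5.537. The largest whole number is 5.

5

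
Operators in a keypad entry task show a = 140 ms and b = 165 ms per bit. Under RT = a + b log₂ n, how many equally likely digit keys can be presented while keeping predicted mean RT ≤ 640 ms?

Set 140 + 165·log₂ n ≤ 640 → log₂ n ≤ (640 − 140)/165 = 3.0303.
So n ≤ 2^3.0303 = 8.170; the largest integer n is 8.

8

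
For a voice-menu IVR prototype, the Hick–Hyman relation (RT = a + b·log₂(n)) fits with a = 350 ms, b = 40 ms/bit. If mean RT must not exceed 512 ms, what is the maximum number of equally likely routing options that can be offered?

16

Information budget: (512 − 350)/40 = 4.0500 bits, so n ≤ 2^4.0500 = 16.564 → at most 16.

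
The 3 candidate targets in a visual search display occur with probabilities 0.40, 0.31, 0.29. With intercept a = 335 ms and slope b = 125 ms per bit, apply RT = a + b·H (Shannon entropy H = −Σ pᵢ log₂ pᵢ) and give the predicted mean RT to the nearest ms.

H = 0.40·log₂(1/0.40) + 0.31·log₂(1/0.31) + 0.29·log₂(1/0.29) = 1.5705 bits.
RT = 335 + 125 × 1.5705 = 531.31 ms.

531 ms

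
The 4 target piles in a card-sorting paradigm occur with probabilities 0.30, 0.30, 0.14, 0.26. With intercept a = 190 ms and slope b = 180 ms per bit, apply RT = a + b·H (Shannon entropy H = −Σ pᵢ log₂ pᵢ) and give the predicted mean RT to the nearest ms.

540 ms

Entropy contributions −pᵢ log₂ pᵢ: 0.5211, 0.5211, 0.3971, 0.5053; sum H = 1.9446 bits.
RT = a + bH = 190 + 180·1.9446 = 540.02 ms.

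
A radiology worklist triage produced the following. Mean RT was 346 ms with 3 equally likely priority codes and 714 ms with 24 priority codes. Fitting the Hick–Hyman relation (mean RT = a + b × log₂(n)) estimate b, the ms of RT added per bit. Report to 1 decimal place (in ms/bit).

122.7 ms/bit

Slope: b = (714 − 346) / (log₂ 24 − log₂ 3) = 368/3.0000 = 122.667 ms/bit.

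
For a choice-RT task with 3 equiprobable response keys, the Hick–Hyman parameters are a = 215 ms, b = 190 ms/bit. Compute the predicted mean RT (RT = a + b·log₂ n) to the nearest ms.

516 ms

log₂(3) = 1.5850 bits, so RT = 215 + 190 × 1.5850 ≈ 516.143 ms.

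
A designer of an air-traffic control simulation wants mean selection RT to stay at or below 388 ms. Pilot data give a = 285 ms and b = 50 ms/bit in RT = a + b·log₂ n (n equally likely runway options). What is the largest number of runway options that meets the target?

4

Set 285 + 50·log₂ n ≤ 388 → log₂ n ≤ (388 − 285)/50 = 2.0600.
So n ≤ 2^2.0600 = 4.170; the largest integer n is 4.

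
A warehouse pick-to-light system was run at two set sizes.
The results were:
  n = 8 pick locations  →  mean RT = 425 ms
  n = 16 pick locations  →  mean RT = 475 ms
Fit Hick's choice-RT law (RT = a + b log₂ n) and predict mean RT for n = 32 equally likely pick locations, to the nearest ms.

525 ms

RT is linear in log₂ n, so two points fix the line:
  b = (475 − 425) / (log₂ 16 − log₂ 8) = 50 / (4 − 3) = 50 ms/bit
  a = 425 − 50 × 3 = 275 ms
Then RT(32) = 275 + 50 × log₂ 32 = 275 + 50 × 5 ≈ 525.000 ms.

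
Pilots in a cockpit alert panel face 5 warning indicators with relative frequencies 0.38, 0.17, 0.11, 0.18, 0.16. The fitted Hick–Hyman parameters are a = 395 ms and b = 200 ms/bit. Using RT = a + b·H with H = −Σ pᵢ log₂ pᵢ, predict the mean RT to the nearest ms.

832 ms

H = 0.38·log₂(1/0.38) + 0.17·log₂(1/0.17) + 0.11·log₂(1/0.11) + 0.18·log₂(1/0.18) + 0.16·log₂(1/0.16) = 2.1837 bits.
RT = 395 + 200 × 2.1837 = 831.73 ms.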